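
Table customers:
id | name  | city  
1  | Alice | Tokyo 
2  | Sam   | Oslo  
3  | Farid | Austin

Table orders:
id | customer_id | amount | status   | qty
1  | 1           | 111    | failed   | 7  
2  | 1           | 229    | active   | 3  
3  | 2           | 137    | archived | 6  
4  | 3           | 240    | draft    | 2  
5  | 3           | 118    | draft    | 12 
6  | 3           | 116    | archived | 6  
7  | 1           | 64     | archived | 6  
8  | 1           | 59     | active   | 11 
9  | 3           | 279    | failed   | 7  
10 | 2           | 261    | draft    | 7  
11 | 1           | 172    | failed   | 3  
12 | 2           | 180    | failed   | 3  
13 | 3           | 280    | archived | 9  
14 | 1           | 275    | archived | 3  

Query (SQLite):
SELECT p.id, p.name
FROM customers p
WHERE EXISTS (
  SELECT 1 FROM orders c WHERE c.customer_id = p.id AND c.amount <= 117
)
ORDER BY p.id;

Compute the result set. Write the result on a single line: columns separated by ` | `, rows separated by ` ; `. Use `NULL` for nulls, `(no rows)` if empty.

1 | Alice ; 3 | Farid

For each customers row, check whether any orders with matching customer_id has amount <= 117.
Keep rows where that is true.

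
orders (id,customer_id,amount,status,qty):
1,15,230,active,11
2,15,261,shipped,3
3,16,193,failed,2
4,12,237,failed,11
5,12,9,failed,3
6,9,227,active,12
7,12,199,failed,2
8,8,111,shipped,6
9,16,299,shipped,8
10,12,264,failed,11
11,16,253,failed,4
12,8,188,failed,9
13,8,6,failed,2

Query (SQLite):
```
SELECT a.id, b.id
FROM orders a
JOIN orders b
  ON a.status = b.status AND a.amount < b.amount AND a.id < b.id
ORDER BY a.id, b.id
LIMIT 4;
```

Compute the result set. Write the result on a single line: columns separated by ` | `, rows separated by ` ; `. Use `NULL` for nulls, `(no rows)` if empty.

2 | 9 ; 3 | 4 ; 3 | 7 ; 3 | 10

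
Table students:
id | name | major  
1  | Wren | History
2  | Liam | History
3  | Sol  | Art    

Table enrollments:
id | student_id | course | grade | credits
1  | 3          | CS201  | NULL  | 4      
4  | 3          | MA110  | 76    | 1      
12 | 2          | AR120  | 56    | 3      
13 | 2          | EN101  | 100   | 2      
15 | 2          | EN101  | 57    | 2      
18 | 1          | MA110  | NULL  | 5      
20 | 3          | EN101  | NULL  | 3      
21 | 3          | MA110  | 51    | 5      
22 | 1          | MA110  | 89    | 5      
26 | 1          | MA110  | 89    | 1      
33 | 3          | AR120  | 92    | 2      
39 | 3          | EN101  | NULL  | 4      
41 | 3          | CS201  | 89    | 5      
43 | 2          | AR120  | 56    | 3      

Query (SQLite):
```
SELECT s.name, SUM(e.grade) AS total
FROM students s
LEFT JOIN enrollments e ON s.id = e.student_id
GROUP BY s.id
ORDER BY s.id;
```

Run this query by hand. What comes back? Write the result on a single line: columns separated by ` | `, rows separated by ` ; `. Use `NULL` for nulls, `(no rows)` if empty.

Wren | 178 ; Liam | 269 ; Sol | 308

LEFT JOIN keeps every students row; unmatched ones get NULL for enrollments columns.
Group by students.id and compute SUM(e.grade). SUM over an all-NULL group is NULL.
  1: ids {18, 22, 26} → SUM(e.grade)=178
  2: ids {12, 13, 15, 43} → SUM(e.grade)=269
  3: ids {1, 4, 20, 21, 33, 39, 41} → SUM(e.grade)=308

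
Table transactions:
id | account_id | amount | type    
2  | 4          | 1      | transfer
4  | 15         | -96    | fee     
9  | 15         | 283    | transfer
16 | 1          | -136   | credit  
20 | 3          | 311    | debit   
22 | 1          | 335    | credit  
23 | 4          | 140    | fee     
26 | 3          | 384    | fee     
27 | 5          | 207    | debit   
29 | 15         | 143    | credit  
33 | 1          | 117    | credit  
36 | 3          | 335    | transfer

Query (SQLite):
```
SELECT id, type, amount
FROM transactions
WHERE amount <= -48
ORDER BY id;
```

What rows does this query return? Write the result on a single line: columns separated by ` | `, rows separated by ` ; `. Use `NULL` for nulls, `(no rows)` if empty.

amount <= -48: ids {4, 16}

4 | fee | -96 ; 16 | credit | -136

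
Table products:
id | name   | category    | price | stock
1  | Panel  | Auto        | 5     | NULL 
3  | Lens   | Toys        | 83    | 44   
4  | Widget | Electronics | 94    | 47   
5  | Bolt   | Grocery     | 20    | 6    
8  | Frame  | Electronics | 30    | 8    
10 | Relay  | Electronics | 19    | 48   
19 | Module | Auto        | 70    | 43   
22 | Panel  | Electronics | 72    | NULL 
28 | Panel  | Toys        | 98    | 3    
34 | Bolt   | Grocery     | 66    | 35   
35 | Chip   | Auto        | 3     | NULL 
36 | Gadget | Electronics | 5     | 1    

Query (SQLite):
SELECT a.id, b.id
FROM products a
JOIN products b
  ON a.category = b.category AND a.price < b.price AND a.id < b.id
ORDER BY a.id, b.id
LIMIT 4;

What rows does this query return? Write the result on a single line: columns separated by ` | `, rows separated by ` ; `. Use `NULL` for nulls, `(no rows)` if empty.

1 | 19 ; 3 | 28 ; 5 | 34 ; 8 | 22

Pairs (a,b) with same category, a.price < b.price, a.id < b.id.
category groups: Auto:{1,19,35} Electronics:{4,8,10,22,36} Grocery:{5,34} Toys:{3,28}
Ordered by (a.id, b.id); first 4.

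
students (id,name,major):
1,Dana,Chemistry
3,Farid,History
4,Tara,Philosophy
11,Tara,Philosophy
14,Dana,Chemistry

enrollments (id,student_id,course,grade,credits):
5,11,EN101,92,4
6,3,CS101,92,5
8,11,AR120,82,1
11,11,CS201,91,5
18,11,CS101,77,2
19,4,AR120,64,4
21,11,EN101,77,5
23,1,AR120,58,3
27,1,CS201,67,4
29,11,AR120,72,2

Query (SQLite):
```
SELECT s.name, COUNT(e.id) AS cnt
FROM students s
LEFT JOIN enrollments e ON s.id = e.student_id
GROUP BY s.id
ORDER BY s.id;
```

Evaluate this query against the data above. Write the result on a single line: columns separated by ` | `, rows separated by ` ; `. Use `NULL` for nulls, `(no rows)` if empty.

LEFT JOIN keeps every students row; unmatched ones get NULL for enrollments columns.
Group by students.id and compute COUNT(e.id). COUNT(col) of an all-NULL group is 0.
  1: ids {23, 27} → COUNT(e.id)=2
  3: ids {6} → COUNT(e.id)=1
  4: ids {19} → COUNT(e.id)=1
  11: ids {5, 8, 11, 18, 21, 29} → COUNT(e.id)=6
  14: ids {—} → COUNT(e.id)=0

Dana | 2 ; Farid | 1 ; Tara | 1 ; Tara | 6 ; Dana | 0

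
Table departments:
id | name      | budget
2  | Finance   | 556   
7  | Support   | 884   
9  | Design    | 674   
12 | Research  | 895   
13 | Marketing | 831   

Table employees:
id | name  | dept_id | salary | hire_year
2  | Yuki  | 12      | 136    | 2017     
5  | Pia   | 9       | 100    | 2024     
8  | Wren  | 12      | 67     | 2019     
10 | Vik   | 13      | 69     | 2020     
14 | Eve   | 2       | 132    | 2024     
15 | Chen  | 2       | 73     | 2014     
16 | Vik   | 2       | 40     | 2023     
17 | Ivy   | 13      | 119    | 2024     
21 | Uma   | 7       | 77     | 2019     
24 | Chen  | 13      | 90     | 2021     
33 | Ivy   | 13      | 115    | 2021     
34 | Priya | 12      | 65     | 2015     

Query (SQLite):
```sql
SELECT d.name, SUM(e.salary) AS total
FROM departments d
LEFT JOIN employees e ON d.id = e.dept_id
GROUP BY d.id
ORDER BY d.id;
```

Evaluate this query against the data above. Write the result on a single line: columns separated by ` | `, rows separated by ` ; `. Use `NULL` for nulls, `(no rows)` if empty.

Finance | 245 ; Support | 77 ; Design | 100 ; Research | 268 ; Marketing | 393

LEFT JOIN keeps every departments row; unmatched ones get NULL for employees columns.
Group by departments.id and compute SUM(e.salary). SUM over an all-NULL group is NULL.
  2: ids {14, 15, 16} → SUM(e.salary)=245
  7: ids {21} → SUM(e.salary)=77
  9: ids {5} → SUM(e.salary)=100
  12: ids {2, 8, 34} → SUM(e.salary)=268
  13: ids {10, 17, 24, 33} → SUM(e.salary)=393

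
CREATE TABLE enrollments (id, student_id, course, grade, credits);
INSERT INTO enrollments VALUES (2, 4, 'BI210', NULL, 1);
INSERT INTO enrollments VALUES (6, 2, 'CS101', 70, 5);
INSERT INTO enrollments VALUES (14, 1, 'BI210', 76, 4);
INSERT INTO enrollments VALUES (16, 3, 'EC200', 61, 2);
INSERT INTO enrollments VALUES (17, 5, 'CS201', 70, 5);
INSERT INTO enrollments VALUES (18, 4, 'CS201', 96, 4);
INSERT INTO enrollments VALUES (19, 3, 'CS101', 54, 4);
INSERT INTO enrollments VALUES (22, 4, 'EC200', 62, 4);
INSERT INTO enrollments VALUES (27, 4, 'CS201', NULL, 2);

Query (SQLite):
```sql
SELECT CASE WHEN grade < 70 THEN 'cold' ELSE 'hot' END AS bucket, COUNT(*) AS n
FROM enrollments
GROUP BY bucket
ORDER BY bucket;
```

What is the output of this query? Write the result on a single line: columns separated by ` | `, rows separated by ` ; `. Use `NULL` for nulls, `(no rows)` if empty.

Bucket rows by grade < 70 → 'cold' else 'hot'; count each bucket.
NULL < 70 is unknown, so NULL grade falls into ELSE → 'hot'.

cold | 3 ; hot | 6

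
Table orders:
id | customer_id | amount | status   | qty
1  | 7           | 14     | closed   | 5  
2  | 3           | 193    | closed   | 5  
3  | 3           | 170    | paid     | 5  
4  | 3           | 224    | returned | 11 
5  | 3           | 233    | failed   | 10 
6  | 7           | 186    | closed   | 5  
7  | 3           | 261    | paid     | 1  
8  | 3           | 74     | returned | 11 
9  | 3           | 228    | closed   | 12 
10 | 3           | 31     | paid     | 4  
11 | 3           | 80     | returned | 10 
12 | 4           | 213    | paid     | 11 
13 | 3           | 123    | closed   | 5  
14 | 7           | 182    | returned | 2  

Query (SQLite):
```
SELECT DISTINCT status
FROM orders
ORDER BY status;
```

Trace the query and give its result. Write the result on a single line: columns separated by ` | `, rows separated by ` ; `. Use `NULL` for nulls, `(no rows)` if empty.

closed ; failed ; paid ; returned

Collect distinct status values from orders.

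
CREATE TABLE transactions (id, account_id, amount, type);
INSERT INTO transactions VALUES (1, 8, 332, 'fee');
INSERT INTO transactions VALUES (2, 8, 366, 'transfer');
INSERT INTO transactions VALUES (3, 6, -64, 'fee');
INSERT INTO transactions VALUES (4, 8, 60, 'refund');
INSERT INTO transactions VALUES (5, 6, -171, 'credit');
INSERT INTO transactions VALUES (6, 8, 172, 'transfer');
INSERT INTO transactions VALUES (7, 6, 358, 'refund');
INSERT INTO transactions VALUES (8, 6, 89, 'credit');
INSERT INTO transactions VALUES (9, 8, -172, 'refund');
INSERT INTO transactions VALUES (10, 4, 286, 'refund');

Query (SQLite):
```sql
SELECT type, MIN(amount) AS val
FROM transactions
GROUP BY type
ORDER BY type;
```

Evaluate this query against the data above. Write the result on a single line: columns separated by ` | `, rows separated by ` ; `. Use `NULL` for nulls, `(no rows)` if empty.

Partition transactions by type; compute MIN(amount) within each group.
  credit: ids {5, 8} → MIN(amount)=-171
  fee: ids {1, 3} → MIN(amount)=-64
  refund: ids {4, 7, 9, 10} → MIN(amount)=-172
  transfer: ids {2, 6} → MIN(amount)=172

credit | -171 ; fee | -64 ; refund | -172 ; transfer | 172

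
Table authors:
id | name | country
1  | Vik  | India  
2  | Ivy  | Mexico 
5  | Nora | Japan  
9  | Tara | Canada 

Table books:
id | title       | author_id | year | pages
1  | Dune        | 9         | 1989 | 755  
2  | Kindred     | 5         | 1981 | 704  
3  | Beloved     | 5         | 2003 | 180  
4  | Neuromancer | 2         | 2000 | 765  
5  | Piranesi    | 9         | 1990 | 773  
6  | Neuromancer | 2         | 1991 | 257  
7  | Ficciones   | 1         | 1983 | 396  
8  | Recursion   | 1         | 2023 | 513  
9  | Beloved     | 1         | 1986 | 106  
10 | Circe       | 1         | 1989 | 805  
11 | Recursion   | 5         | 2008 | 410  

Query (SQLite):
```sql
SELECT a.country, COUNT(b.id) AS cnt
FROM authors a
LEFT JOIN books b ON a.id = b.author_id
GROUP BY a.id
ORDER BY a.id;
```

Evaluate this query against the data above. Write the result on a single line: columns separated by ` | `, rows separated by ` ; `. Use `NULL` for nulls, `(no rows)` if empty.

India | 4 ; Mexico | 2 ; Japan | 3 ; Canada | 2

LEFT JOIN keeps every authors row; unmatched ones get NULL for books columns.
Group by authors.id and compute COUNT(b.id). COUNT(col) of an all-NULL group is 0.
  1: ids {7, 8, 9, 10} → COUNT(b.id)=4
  2: ids {4, 6} → COUNT(b.id)=2
  5: ids {2, 3, 11} → COUNT(b.id)=3
  9: ids {1, 5} → COUNT(b.id)=2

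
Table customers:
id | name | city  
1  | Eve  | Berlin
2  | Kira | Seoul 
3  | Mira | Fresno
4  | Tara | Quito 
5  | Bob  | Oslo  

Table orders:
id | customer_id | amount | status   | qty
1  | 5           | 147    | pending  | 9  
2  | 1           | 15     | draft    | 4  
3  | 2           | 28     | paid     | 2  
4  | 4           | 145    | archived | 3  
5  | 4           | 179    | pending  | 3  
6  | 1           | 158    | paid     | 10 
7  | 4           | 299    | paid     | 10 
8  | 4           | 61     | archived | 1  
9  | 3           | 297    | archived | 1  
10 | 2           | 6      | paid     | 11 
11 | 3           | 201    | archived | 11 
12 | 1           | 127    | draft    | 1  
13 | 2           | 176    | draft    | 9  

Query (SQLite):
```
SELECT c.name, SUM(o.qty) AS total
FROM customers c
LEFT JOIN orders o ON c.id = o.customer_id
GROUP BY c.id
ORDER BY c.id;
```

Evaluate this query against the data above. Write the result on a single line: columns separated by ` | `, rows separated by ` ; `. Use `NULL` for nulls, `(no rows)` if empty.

LEFT JOIN keeps every customers row; unmatched ones get NULL for orders columns.
Group by customers.id and compute SUM(o.qty). SUM over an all-NULL group is NULL.
  1: ids {2, 6, 12} → SUM(o.qty)=15
  2: ids {3, 10, 13} → SUM(o.qty)=22
  3: ids {9, 11} → SUM(o.qty)=12
  4: ids {4, 5, 7, 8} → SUM(o.qty)=17
  5: ids {1} → SUM(o.qty)=9

Eve | 15 ; Kira | 22 ; Mira | 12 ; Tara | 17 ; Bob | 9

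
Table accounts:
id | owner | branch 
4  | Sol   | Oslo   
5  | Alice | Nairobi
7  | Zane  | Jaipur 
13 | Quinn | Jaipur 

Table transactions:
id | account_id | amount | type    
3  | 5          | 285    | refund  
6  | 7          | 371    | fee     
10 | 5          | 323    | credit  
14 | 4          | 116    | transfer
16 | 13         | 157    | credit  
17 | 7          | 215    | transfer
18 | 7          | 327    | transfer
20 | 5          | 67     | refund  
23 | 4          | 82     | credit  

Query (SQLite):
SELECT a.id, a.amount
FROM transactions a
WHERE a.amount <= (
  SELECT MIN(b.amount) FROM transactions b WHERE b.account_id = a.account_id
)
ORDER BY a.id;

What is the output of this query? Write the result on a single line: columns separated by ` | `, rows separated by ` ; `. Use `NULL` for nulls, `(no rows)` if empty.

For each transactions row a, compute MIN(amount) over rows sharing a.account_id.
Keep row a if a.amount <= that per-group MIN.
  account_id=4: MIN(amount) = 82
  account_id=5: MIN(amount) = 67
  account_id=7: MIN(amount) = 215
  account_id=13: MIN(amount) = 157

16 | 157 ; 17 | 215 ; 20 | 67 ; 23 | 82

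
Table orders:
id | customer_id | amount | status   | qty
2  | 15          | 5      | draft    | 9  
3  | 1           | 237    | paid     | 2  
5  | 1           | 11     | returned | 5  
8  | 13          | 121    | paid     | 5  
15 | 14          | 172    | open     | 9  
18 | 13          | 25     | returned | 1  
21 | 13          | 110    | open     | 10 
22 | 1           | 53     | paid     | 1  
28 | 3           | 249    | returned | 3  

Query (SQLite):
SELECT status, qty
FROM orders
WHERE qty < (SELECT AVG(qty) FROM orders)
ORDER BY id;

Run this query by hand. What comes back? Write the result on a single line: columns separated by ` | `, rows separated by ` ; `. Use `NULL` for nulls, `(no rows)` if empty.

paid | 2 ; returned | 1 ; paid | 1 ; returned | 3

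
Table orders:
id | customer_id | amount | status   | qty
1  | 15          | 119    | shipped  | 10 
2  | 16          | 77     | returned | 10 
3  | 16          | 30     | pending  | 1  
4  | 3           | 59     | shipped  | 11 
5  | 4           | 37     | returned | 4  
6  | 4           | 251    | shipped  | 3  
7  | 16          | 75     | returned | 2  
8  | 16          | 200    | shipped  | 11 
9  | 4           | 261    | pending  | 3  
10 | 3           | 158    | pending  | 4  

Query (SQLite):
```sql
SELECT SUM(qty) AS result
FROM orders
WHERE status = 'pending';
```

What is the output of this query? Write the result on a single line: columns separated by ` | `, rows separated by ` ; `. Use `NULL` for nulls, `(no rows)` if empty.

Rows where status='pending' → qty values: [1, 3, 4].
SUM of non-NULL values = 8.

8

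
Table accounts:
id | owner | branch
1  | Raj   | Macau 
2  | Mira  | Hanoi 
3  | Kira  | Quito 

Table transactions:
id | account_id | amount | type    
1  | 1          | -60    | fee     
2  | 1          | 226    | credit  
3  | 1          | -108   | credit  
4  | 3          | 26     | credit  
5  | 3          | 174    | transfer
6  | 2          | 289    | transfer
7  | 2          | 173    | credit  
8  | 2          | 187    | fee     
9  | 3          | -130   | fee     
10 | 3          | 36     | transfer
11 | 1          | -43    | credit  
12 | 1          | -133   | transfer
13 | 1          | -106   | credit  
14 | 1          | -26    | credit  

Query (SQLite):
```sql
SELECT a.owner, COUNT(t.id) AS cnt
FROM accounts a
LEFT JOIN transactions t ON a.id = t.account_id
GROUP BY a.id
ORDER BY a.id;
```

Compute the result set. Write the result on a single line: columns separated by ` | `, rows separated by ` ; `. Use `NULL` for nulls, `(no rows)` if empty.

Raj | 7 ; Mira | 3 ; Kira | 4

LEFT JOIN keeps every accounts row; unmatched ones get NULL for transactions columns.
Group by accounts.id and compute COUNT(t.id). COUNT(col) of an all-NULL group is 0.
  1: ids {1, 2, 3, 11, 12, 13, 14} → COUNT(t.id)=7
  2: ids {6, 7, 8} → COUNT(t.id)=3
  3: ids {4, 5, 9, 10} → COUNT(t.id)=4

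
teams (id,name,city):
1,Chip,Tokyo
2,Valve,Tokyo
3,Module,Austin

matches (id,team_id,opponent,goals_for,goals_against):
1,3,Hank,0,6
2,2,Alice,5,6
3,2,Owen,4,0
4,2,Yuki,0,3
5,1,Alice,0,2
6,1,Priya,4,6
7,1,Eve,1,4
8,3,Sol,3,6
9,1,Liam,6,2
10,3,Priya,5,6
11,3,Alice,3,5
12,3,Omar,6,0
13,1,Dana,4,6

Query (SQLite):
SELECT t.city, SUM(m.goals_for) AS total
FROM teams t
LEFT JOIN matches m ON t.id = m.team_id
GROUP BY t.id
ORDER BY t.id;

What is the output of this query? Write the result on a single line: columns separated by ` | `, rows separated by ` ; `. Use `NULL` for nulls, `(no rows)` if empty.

Tokyo | 15 ; Tokyo | 9 ; Austin | 17

LEFT JOIN keeps every teams row; unmatched ones get NULL for matches columns.
Group by teams.id and compute SUM(m.goals_for). SUM over an all-NULL group is NULL.
  1: ids {5, 6, 7, 9, 13} → SUM(m.goals_for)=15
  2: ids {2, 3, 4} → SUM(m.goals_for)=9
  3: ids {1, 8, 10, 11, 12} → SUM(m.goals_for)=17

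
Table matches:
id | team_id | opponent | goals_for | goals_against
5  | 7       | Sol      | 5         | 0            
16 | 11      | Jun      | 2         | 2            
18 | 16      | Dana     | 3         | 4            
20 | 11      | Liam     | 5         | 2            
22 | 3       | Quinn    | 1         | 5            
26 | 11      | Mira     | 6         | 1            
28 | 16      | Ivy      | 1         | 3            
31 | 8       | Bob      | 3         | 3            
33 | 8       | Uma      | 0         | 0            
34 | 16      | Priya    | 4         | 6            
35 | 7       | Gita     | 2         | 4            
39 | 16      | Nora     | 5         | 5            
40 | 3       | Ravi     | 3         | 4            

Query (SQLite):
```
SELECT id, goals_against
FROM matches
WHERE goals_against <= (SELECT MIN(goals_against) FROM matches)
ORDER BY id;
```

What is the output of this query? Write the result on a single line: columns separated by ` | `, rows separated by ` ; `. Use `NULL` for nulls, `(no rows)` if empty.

Scalar subquery: MIN(goals_against) over all matches rows = 0.
Keep rows where goals_against <= that value.

5 | 0 ; 33 | 0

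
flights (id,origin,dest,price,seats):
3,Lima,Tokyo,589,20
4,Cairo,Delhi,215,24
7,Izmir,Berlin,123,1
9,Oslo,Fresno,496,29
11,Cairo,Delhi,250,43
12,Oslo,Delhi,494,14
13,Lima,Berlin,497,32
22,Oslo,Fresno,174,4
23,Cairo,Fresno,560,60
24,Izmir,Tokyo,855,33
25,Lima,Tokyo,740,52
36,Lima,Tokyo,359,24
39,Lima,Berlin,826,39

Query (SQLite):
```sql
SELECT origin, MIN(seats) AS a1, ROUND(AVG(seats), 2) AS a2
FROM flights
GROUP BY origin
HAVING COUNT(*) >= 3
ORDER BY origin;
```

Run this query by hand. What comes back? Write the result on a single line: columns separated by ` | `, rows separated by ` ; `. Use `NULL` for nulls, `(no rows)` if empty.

Cairo | 24 | 42.33 ; Lima | 20 | 33.4 ; Oslo | 4 | 15.67

Group flights by origin.
Per group compute: MIN(seats), ROUND(AVG(seats), 2).
HAVING: drop groups with fewer than 3 rows.
  Cairo: ids {4, 11, 23} → MIN(seats)=24, ROUND(AVG(seats), 2)=42.33
  Izmir: ids {7, 24} → MIN(seats)=1, ROUND(AVG(seats), 2)=17
  Lima: ids {3, 13, 25, 36, 39} → MIN(seats)=20, ROUND(AVG(seats), 2)=33.4
  Oslo: ids {9, 12, 22} → MIN(seats)=4, ROUND(AVG(seats), 2)=15.67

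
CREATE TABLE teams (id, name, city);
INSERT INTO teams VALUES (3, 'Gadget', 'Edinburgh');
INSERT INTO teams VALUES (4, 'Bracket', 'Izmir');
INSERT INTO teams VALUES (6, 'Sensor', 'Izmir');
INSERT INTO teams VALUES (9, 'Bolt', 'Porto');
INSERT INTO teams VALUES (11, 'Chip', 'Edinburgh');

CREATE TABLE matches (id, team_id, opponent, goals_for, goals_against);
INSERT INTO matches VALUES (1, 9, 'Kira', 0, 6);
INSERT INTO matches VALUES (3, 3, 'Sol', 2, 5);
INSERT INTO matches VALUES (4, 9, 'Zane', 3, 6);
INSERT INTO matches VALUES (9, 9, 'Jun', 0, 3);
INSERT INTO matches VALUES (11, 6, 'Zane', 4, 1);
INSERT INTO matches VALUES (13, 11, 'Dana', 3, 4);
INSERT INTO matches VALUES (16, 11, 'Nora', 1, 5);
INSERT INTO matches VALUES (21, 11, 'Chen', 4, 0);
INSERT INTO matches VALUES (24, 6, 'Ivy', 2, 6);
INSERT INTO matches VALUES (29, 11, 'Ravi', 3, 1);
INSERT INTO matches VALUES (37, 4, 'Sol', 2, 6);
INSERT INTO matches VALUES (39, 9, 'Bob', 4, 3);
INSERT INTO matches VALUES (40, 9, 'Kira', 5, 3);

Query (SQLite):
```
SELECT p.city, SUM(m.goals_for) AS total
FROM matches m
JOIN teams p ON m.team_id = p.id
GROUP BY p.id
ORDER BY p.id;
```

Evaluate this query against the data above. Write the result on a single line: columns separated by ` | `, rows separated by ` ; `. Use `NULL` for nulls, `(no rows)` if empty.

Join each matches row to its teams via team_id.
Group joined rows by teams.id; compute SUM(m.goals_for) per group.
  3: ids {3} → SUM(m.goals_for)=2
  4: ids {37} → SUM(m.goals_for)=2
  6: ids {11, 24} → SUM(m.goals_for)=6
  9: ids {1, 4, 9, 39, 40} → SUM(m.goals_for)=12
  11: ids {13, 16, 21, 29} → SUM(m.goals_for)=11

Edinburgh | 2 ; Izmir | 2 ; Izmir | 6 ; Porto | 12 ; Edinburgh | 11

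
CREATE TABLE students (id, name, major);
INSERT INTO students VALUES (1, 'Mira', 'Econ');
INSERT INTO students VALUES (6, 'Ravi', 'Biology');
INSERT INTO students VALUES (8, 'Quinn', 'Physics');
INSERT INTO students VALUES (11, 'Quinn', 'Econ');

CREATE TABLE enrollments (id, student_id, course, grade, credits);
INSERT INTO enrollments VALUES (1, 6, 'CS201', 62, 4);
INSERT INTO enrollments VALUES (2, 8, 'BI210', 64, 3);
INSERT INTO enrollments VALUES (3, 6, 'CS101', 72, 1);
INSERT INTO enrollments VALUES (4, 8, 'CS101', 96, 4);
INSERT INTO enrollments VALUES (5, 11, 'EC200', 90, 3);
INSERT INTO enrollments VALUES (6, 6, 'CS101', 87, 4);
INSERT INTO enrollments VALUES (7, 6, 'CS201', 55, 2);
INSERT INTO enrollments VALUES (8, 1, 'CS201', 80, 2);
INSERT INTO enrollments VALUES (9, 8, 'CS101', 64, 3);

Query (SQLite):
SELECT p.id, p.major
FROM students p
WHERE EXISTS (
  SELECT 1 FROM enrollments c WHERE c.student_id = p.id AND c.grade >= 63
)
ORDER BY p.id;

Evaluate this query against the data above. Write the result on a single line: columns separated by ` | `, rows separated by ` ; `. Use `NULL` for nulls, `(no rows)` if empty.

1 | Econ ; 6 | Biology ; 8 | Physics ; 11 | Econ

For each students row, check whether any enrollments with matching student_id has grade >= 63.
Keep rows where that is true.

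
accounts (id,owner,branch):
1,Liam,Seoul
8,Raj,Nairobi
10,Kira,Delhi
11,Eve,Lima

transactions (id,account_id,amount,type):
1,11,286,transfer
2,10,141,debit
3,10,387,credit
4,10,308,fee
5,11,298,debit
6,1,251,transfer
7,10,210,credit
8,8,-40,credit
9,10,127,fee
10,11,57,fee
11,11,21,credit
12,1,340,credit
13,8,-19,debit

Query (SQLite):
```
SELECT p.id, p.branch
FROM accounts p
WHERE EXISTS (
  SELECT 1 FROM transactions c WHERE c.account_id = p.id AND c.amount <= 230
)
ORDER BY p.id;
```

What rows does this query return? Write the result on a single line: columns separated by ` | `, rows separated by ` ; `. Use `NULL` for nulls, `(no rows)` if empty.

For each accounts row, check whether any transactions with matching account_id has amount <= 230.
Keep rows where that is true.

8 | Nairobi ; 10 | Delhi ; 11 | Lima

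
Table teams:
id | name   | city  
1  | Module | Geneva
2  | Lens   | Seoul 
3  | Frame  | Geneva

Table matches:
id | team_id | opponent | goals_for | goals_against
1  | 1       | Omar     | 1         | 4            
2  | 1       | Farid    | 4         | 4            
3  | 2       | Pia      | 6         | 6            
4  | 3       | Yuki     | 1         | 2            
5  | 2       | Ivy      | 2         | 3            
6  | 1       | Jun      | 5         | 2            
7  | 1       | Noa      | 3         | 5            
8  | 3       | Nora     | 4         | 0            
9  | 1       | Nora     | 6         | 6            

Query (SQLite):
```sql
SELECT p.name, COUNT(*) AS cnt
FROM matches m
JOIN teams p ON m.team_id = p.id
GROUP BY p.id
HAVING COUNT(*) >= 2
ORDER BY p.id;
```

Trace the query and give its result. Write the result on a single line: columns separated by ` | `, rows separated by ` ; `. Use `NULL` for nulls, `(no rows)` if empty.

Module | 5 ; Lens | 2 ; Frame | 2

Join each matches row to its teams via team_id.
Group joined rows by teams.id; compute COUNT(*) per group.
HAVING: keep groups with count ≥ 2.
  1: ids {1, 2, 6, 7, 9} → COUNT(*)=5
  2: ids {3, 5} → COUNT(*)=2
  3: ids {4, 8} → COUNT(*)=2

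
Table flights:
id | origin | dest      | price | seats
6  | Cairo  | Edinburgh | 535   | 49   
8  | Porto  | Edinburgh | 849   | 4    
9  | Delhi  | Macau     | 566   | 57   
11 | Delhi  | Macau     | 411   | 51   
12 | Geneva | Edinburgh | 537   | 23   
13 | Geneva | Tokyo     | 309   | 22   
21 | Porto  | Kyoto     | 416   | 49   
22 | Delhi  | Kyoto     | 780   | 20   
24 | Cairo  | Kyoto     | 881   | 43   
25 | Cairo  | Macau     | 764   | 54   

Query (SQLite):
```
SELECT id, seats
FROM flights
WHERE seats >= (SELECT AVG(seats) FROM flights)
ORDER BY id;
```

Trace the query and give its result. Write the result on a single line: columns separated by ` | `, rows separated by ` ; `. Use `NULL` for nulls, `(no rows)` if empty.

Scalar subquery: AVG(seats) over all flights rows = 37.2.
Keep rows where seats >= that value.

6 | 49 ; 9 | 57 ; 11 | 51 ; 21 | 49 ; 24 | 43 ; 25 | 54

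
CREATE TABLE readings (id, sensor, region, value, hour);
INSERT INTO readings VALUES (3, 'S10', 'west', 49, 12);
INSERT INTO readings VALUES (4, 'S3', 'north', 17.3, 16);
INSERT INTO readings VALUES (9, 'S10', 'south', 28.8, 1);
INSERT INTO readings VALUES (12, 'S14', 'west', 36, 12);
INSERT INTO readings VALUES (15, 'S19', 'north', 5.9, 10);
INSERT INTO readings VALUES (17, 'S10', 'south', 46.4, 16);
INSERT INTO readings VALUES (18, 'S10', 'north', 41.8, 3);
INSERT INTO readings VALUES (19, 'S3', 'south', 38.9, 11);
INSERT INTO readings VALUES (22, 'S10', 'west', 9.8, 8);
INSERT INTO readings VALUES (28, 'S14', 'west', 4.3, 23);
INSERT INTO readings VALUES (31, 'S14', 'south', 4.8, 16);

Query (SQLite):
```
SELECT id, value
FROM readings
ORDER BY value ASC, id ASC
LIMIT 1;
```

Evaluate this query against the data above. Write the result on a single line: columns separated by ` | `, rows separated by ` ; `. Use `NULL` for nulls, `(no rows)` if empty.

Sort by value asc, tiebreak id asc: (4.3, id=28), (4.8, id=31), (5.9, id=15), (9.8, id=22) …. Take first 1.

28 | 4.3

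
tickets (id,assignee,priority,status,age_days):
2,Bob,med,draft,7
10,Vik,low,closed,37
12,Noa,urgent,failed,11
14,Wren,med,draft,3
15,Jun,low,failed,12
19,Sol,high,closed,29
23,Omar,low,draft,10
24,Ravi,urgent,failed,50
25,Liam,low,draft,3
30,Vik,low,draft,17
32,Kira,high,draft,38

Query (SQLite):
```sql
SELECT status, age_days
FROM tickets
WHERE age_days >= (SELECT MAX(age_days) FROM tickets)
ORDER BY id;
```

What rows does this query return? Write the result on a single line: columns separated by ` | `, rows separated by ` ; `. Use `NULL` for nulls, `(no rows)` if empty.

failed | 50

Scalar subquery: MAX(age_days) over all tickets rows = 50.
Keep rows where age_days >= that value.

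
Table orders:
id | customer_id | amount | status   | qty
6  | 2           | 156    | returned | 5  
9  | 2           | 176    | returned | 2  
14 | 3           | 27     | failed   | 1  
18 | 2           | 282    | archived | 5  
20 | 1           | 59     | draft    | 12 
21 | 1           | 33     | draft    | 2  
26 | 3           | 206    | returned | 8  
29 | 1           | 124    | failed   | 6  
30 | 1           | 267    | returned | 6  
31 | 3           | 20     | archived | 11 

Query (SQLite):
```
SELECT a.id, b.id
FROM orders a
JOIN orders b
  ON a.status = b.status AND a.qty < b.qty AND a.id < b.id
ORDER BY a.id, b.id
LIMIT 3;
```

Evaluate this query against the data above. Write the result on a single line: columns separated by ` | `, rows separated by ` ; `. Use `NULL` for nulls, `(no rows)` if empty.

6 | 26 ; 6 | 30 ; 9 | 26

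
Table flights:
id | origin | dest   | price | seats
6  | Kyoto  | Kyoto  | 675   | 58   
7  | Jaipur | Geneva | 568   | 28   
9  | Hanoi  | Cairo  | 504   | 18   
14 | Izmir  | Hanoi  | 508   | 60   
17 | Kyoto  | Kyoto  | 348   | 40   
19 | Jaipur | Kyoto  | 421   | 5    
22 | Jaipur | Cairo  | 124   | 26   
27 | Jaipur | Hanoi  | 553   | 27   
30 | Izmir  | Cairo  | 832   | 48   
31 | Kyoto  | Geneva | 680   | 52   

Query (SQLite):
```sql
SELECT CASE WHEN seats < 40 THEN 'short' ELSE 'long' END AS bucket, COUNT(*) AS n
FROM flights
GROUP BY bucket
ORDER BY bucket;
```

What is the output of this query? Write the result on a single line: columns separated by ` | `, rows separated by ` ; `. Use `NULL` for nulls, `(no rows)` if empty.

Bucket rows by seats < 40 → 'short' else 'long'; count each bucket.

long | 5 ; short | 5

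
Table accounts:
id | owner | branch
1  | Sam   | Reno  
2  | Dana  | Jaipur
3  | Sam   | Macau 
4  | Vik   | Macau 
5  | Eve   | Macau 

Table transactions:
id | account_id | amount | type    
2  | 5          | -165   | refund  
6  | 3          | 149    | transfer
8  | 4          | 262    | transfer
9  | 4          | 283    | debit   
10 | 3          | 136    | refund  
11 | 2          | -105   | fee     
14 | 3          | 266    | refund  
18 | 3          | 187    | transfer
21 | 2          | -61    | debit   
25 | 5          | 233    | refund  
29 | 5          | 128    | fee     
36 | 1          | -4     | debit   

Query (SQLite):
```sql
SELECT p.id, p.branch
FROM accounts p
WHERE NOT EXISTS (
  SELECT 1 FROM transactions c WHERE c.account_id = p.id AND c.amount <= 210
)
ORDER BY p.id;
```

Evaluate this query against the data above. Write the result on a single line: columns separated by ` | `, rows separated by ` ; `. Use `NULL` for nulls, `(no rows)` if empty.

For each accounts row, check whether any transactions with matching account_id has amount <= 210.
Keep rows where that is false.

4 | Macau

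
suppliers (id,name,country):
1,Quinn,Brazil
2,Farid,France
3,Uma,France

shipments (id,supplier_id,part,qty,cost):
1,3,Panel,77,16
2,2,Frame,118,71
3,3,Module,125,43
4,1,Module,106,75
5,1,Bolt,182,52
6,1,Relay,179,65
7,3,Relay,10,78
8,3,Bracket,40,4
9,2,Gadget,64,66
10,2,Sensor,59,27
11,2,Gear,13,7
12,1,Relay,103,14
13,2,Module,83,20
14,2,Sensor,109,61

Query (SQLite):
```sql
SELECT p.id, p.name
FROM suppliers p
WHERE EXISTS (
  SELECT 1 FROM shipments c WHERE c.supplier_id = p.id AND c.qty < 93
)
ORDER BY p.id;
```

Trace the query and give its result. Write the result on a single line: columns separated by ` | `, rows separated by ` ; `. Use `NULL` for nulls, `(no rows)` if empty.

2 | Farid ; 3 | Uma

For each suppliers row, check whether any shipments with matching supplier_id has qty < 93.
Keep rows where that is true.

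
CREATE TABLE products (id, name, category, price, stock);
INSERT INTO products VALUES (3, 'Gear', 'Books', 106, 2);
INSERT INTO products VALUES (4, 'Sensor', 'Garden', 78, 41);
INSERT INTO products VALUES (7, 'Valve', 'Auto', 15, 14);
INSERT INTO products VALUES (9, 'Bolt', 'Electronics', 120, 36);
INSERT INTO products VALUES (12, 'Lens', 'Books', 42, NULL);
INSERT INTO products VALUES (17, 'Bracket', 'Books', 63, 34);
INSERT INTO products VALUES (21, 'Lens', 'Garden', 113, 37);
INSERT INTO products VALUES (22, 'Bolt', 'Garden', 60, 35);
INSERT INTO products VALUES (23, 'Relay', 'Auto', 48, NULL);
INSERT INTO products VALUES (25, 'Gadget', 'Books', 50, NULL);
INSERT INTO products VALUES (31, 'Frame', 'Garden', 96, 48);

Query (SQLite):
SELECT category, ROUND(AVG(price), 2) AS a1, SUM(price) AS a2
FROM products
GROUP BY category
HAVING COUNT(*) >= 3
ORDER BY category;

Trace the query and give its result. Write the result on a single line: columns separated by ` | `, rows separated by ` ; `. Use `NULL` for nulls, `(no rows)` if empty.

Group products by category.
Per group compute: ROUND(AVG(price), 2), SUM(price).
HAVING: drop groups with fewer than 3 rows.
  Auto: ids {7, 23} → ROUND(AVG(price), 2)=31.5, SUM(price)=63
  Books: ids {3, 12, 17, 25} → ROUND(AVG(price), 2)=65.25, SUM(price)=261
  Electronics: ids {9} → ROUND(AVG(price), 2)=120, SUM(price)=120
  Garden: ids {4, 21, 22, 31} → ROUND(AVG(price), 2)=86.75, SUM(price)=347

Books | 65.25 | 261 ; Garden | 86.75 | 347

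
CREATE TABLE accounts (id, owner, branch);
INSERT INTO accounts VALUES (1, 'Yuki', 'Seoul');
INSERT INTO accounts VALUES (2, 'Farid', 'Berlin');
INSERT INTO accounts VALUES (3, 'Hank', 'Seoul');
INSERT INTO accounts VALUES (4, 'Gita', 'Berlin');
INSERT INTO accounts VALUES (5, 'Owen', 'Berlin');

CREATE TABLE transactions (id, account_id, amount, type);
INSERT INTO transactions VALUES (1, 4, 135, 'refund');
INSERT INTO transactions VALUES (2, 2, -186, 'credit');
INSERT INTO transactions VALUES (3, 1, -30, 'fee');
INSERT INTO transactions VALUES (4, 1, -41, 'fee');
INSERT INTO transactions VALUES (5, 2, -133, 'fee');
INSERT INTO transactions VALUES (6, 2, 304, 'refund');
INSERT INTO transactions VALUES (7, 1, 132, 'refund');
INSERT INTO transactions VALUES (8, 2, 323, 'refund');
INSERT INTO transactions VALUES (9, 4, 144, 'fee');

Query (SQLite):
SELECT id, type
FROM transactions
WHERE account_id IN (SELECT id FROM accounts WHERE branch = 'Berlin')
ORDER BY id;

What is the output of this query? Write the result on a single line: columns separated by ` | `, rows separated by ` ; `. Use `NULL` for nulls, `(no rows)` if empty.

1 | refund ; 2 | credit ; 5 | fee ; 6 | refund ; 8 | refund ; 9 | fee

Inner query: accounts.id where branch = 'Berlin'.
Outer: keep transactions rows whose account_id is in that set.
Inner query → {2, 4, 5}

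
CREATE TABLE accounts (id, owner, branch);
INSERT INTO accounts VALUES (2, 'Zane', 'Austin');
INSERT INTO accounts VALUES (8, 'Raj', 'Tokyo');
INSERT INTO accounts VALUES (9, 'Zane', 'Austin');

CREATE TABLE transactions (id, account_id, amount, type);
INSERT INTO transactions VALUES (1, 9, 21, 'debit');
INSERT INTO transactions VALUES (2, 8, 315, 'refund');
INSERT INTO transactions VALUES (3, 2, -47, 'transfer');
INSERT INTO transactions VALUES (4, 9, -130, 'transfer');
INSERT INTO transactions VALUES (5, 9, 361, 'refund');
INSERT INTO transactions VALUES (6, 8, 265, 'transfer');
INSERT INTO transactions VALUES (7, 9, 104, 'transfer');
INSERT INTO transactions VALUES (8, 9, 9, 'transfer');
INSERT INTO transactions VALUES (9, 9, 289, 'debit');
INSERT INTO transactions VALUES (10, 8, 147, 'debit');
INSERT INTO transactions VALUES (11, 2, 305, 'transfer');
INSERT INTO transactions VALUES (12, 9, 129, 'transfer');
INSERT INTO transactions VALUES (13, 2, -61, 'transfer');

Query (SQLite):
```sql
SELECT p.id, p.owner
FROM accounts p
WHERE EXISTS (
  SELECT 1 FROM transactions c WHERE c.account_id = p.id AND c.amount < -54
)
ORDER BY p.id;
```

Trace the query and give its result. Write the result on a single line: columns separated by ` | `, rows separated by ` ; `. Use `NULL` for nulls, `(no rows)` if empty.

2 | Zane ; 9 | Zane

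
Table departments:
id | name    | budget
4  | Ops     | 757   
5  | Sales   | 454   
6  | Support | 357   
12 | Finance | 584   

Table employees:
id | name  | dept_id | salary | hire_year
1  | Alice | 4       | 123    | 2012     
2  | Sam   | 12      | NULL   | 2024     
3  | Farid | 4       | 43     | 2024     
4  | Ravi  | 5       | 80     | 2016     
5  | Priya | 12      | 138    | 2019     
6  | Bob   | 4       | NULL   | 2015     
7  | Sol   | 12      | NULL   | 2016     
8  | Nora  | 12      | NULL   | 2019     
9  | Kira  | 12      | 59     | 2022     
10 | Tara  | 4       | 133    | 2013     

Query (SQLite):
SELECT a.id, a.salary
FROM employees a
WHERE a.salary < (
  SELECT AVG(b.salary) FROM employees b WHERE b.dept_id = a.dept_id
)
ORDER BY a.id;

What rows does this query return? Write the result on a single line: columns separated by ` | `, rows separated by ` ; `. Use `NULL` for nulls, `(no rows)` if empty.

3 | 43 ; 9 | 59

For each employees row a, compute AVG(salary) over rows sharing a.dept_id.
Keep row a if a.salary < that per-group AVG.
  dept_id=4: AVG(salary) = 99.666667
  dept_id=5: AVG(salary) = 80.0
  dept_id=12: AVG(salary) = 98.5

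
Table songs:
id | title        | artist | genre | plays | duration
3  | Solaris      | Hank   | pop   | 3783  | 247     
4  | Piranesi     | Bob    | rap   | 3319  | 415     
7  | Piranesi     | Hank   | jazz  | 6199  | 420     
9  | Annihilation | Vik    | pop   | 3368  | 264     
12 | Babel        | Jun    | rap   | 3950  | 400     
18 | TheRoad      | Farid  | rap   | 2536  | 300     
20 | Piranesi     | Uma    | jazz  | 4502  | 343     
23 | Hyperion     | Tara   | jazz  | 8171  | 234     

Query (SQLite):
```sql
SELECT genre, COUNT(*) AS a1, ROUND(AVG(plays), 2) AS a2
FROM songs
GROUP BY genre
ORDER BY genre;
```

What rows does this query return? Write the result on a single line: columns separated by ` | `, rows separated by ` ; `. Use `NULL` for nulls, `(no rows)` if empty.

jazz | 3 | 6290.67 ; pop | 2 | 3575.5 ; rap | 3 | 3268.33

Group songs by genre.
Per group compute: COUNT(*), ROUND(AVG(plays), 2).
  jazz: ids {7, 20, 23} → COUNT(*)=3, ROUND(AVG(plays), 2)=6290.67
  pop: ids {3, 9} → COUNT(*)=2, ROUND(AVG(plays), 2)=3575.5
  rap: ids {4, 12, 18} → COUNT(*)=3, ROUND(AVG(plays), 2)=3268.33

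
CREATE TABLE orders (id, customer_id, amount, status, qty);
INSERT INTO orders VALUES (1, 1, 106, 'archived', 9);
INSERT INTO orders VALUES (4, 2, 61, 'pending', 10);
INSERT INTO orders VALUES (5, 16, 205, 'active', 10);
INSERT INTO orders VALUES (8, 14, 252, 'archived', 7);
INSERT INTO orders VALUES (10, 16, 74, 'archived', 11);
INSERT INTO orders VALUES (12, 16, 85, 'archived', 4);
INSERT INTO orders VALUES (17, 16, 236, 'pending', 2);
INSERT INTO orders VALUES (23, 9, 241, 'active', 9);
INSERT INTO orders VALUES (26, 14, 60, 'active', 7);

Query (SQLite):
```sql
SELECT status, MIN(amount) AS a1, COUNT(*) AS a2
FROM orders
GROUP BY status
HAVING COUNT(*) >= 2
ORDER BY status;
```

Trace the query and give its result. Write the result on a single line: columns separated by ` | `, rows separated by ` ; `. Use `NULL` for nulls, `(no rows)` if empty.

Group orders by status.
Per group compute: MIN(amount), COUNT(*).
HAVING: drop groups with fewer than 2 rows.
  active: ids {5, 23, 26} → MIN(amount)=60, COUNT(*)=3
  archived: ids {1, 8, 10, 12} → MIN(amount)=74, COUNT(*)=4
  pending: ids {4, 17} → MIN(amount)=61, COUNT(*)=2

active | 60 | 3 ; archived | 74 | 4 ; pending | 61 | 2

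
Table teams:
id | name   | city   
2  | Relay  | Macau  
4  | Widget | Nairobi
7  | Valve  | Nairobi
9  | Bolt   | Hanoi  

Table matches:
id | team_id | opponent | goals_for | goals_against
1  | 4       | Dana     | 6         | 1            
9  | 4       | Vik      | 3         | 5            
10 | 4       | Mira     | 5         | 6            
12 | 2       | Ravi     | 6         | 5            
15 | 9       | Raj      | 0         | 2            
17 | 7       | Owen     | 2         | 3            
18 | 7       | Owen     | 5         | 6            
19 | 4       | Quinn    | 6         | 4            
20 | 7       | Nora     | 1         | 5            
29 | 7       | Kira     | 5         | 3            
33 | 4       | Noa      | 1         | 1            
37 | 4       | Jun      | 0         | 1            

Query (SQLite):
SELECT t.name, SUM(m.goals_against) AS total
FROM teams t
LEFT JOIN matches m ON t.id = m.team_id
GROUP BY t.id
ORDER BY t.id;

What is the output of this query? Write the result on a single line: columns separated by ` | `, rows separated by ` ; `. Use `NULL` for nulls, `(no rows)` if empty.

LEFT JOIN keeps every teams row; unmatched ones get NULL for matches columns.
Group by teams.id and compute SUM(m.goals_against). SUM over an all-NULL group is NULL.
  2: ids {12} → SUM(m.goals_against)=5
  4: ids {1, 9, 10, 19, 33, 37} → SUM(m.goals_against)=18
  7: ids {17, 18, 20, 29} → SUM(m.goals_against)=17
  9: ids {15} → SUM(m.goals_against)=2

Relay | 5 ; Widget | 18 ; Valve | 17 ; Bolt | 2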